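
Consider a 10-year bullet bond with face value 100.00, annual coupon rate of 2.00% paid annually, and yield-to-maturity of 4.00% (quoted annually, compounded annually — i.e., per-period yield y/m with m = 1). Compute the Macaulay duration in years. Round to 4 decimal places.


Answer: Macaulay duration = 9.0662 years

Derivation:
Coupon per period c = face * coupon_rate / m = 2.000000
Periods per year m = 1; per-period yield y/m = 0.040000
Number of cashflows N = 10
Cashflows (t years, CF_t, discount factor 1/(1+y/m)^(m*t), PV):
  t = 1.0000: CF_t = 2.000000, DF = 0.961538, PV = 1.923077
  t = 2.0000: CF_t = 2.000000, DF = 0.924556, PV = 1.849112
  t = 3.0000: CF_t = 2.000000, DF = 0.888996, PV = 1.777993
  t = 4.0000: CF_t = 2.000000, DF = 0.854804, PV = 1.709608
  t = 5.0000: CF_t = 2.000000, DF = 0.821927, PV = 1.643854
  t = 6.0000: CF_t = 2.000000, DF = 0.790315, PV = 1.580629
  t = 7.0000: CF_t = 2.000000, DF = 0.759918, PV = 1.519836
  t = 8.0000: CF_t = 2.000000, DF = 0.730690, PV = 1.461380
  t = 9.0000: CF_t = 2.000000, DF = 0.702587, PV = 1.405173
  t = 10.0000: CF_t = 102.000000, DF = 0.675564, PV = 68.907545
Price P = sum_t PV_t = 83.778208
Macaulay numerator sum_t t * PV_t:
  t * PV_t at t = 1.0000: 1.923077
  t * PV_t at t = 2.0000: 3.698225
  t * PV_t at t = 3.0000: 5.333978
  t * PV_t at t = 4.0000: 6.838434
  t * PV_t at t = 5.0000: 8.219271
  t * PV_t at t = 6.0000: 9.483774
  t * PV_t at t = 7.0000: 10.638849
  t * PV_t at t = 8.0000: 11.691043
  t * PV_t at t = 9.0000: 12.646561
  t * PV_t at t = 10.0000: 689.075452
Macaulay duration D = (sum_t t * PV_t) / P = 759.548665 / 83.778208 = 9.066184


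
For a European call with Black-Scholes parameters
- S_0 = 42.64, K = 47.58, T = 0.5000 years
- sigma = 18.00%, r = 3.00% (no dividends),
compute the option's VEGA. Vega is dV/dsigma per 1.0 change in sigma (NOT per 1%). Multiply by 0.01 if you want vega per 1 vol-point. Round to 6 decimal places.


Answer: Vega = 9.547140

Derivation:
d1 = -0.6797631585; d2 = -0.8070423791
phi(d1) = 0.3166438909; exp(-qT) = 1.0000000000; exp(-rT) = 0.9851119396
Vega = S * exp(-qT) * phi(d1) * sqrt(T) = 42.6400 * 1.0000000000 * 0.3166438909 * 0.7071067812 = 9.547140


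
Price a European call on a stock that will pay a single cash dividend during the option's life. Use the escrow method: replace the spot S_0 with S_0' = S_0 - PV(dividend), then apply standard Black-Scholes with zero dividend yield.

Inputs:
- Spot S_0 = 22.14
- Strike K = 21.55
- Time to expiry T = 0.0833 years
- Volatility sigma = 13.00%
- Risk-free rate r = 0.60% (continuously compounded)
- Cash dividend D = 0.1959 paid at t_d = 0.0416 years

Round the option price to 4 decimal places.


PV(D) = D * exp(-r * t_d) = 0.1959 * 0.99975043 = 0.19585111
S_0' = S_0 - PV(D) = 22.1400 - 0.19585111 = 21.94414889
d1 = (ln(S_0'/K) + (r + sigma^2/2)*T) / (sigma*sqrt(T)) = 0.51514586
d2 = d1 - sigma*sqrt(T) = 0.47762560
exp(-rT) = 0.99950032
N(d1) = 0.69677445; N(d2) = 0.68354164
C = S_0' * N(d1) - K * exp(-rT) * N(d2) = 21.94414889 * 0.69677445 - 21.5500 * 0.99950032 * 0.68354164 = 0.5672

Answer: Price = 0.5672


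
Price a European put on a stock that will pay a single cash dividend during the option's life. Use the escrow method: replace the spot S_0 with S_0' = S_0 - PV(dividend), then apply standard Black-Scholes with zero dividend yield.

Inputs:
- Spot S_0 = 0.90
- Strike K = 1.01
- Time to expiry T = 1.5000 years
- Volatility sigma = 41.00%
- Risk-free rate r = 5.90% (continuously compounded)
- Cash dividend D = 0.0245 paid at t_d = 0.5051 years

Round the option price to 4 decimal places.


PV(D) = D * exp(-r * t_d) = 0.0245 * 0.97063877 = 0.02378065
S_0' = S_0 - PV(D) = 0.9000 - 0.02378065 = 0.87621935
d1 = (ln(S_0'/K) + (r + sigma^2/2)*T) / (sigma*sqrt(T)) = 0.14435231
d2 = d1 - sigma*sqrt(T) = -0.35779308
exp(-rT) = 0.91530311
N(-d1) = 0.44261114; N(-d2) = 0.63975092
P = K * exp(-rT) * N(-d2) - S_0' * N(-d1) = 1.0100 * 0.91530311 * 0.63975092 - 0.87621935 * 0.44261114 = 0.2036

Answer: Price = 0.2036


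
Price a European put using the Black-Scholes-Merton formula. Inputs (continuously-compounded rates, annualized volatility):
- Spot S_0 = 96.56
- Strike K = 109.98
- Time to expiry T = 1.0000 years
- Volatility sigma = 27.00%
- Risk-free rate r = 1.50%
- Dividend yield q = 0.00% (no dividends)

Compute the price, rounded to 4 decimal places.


d1 = (ln(S/K) + (r - q + 0.5*sigma^2) * T) / (sigma * sqrt(T)) = -0.29142205
d2 = d1 - sigma * sqrt(T) = -0.56142205
exp(-rT) = 0.98511194; exp(-qT) = 1.00000000
P = K * exp(-rT) * N(-d2) - S_0 * exp(-qT) * N(-d1)
N(-d1) = 0.61463572; N(-d2) = 0.71274507
P = 109.9800 * 0.98511194 * 0.71274507 - 96.5600 * 1.00000000 * 0.61463572 = 17.8714

Answer: Price = 17.8714


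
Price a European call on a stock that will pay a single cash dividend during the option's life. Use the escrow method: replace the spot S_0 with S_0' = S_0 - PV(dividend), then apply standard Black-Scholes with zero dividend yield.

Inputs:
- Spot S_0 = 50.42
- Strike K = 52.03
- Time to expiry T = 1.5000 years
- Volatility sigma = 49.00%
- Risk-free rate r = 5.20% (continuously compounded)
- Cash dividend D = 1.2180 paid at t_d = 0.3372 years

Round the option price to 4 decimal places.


PV(D) = D * exp(-r * t_d) = 1.2180 * 0.98261843 = 1.19682925
S_0' = S_0 - PV(D) = 50.4200 - 1.19682925 = 49.22317075
d1 = (ln(S_0'/K) + (r + sigma^2/2)*T) / (sigma*sqrt(T)) = 0.33762798
d2 = d1 - sigma*sqrt(T) = -0.26249701
exp(-rT) = 0.92496443
N(d1) = 0.63217822; N(d2) = 0.39646915
C = S_0' * N(d1) - K * exp(-rT) * N(d2) = 49.22317075 * 0.63217822 - 52.0300 * 0.92496443 * 0.39646915 = 12.0374

Answer: Price = 12.0374


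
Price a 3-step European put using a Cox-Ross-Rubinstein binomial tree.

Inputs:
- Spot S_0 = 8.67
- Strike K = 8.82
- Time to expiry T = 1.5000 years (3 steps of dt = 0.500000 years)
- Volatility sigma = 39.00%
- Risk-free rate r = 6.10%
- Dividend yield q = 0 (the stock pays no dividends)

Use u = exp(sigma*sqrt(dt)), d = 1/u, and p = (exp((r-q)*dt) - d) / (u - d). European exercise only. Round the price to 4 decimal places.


dt = T/N = 0.500000
u = exp(sigma*sqrt(dt)) = 1.317547; d = 1/u = 0.758986
p = (exp((r-q)*dt) - d) / (u - d) = 0.486937
Discount per step: exp(-r*dt) = 0.969960
Stock lattice S(k, i) with i counting down-moves:
  k=0: S(0,0) = 8.6700
  k=1: S(1,0) = 11.4231; S(1,1) = 6.5804
  k=2: S(2,0) = 15.0505; S(2,1) = 8.6700; S(2,2) = 4.9944
  k=3: S(3,0) = 19.8298; S(3,1) = 11.4231; S(3,2) = 6.5804; S(3,3) = 3.7907
Terminal payoffs V(N, i) = max(K - S_T, 0):
  V(3,0) = 0.000000; V(3,1) = 0.000000; V(3,2) = 2.239589; V(3,3) = 5.029288
Backward induction: V(k, i) = exp(-r*dt) * [p * V(k+1, i) + (1-p) * V(k+1, i+1)].
  V(2,0) = exp(-r*dt) * [p*0.000000 + (1-p)*0.000000] = 0.000000
  V(2,1) = exp(-r*dt) * [p*0.000000 + (1-p)*2.239589] = 1.114534
  V(2,2) = exp(-r*dt) * [p*2.239589 + (1-p)*5.029288] = 3.560610
  V(1,0) = exp(-r*dt) * [p*0.000000 + (1-p)*1.114534] = 0.554649
  V(1,1) = exp(-r*dt) * [p*1.114534 + (1-p)*3.560610] = 2.298347
  V(0,0) = exp(-r*dt) * [p*0.554649 + (1-p)*2.298347] = 1.405741

Answer: Price = V(0,0) = 1.4057


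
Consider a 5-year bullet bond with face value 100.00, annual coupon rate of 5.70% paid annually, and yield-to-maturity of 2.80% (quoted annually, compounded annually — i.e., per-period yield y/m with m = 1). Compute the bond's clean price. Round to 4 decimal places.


Coupon per period c = face * coupon_rate / m = 5.700000
Periods per year m = 1; per-period yield y/m = 0.028000
Number of cashflows N = 5
Cashflows (t years, CF_t, discount factor 1/(1+y/m)^(m*t), PV):
  t = 1.0000: CF_t = 5.700000, DF = 0.972763, PV = 5.544747
  t = 2.0000: CF_t = 5.700000, DF = 0.946267, PV = 5.393723
  t = 3.0000: CF_t = 5.700000, DF = 0.920493, PV = 5.246812
  t = 4.0000: CF_t = 5.700000, DF = 0.895422, PV = 5.103903
  t = 5.0000: CF_t = 105.700000, DF = 0.871033, PV = 92.068149
Price P = sum_t PV_t = 113.357334

Answer: Price = 113.3573


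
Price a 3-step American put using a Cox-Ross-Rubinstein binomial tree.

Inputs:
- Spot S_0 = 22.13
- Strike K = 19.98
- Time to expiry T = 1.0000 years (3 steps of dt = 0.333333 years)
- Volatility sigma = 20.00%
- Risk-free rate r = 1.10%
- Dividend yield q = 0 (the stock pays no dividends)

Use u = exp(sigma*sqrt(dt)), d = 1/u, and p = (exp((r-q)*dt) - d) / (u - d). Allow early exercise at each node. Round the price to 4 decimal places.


dt = T/N = 0.333333
u = exp(sigma*sqrt(dt)) = 1.122401; d = 1/u = 0.890947
p = (exp((r-q)*dt) - d) / (u - d) = 0.487036
Discount per step: exp(-r*dt) = 0.996340
Stock lattice S(k, i) with i counting down-moves:
  k=0: S(0,0) = 22.1300
  k=1: S(1,0) = 24.8387; S(1,1) = 19.7167
  k=2: S(2,0) = 27.8790; S(2,1) = 22.1300; S(2,2) = 17.5665
  k=3: S(3,0) = 31.2914; S(3,1) = 24.8387; S(3,2) = 19.7167; S(3,3) = 15.6508
Terminal payoffs V(N, i) = max(K - S_T, 0):
  V(3,0) = 0.000000; V(3,1) = 0.000000; V(3,2) = 0.263337; V(3,3) = 4.329169
Backward induction: V(k, i) = exp(-r*dt) * [p * V(k+1, i) + (1-p) * V(k+1, i+1)]; then take max(V_cont, immediate exercise) for American.
  V(2,0) = exp(-r*dt) * [p*0.000000 + (1-p)*0.000000] = 0.000000; exercise = 0.000000; V(2,0) = max -> 0.000000
  V(2,1) = exp(-r*dt) * [p*0.000000 + (1-p)*0.263337] = 0.134588; exercise = 0.000000; V(2,1) = max -> 0.134588
  V(2,2) = exp(-r*dt) * [p*0.263337 + (1-p)*4.329169] = 2.340368; exercise = 2.413494; V(2,2) = max -> 2.413494
  V(1,0) = exp(-r*dt) * [p*0.000000 + (1-p)*0.134588] = 0.068786; exercise = 0.000000; V(1,0) = max -> 0.068786
  V(1,1) = exp(-r*dt) * [p*0.134588 + (1-p)*2.413494] = 1.298815; exercise = 0.263337; V(1,1) = max -> 1.298815
  V(0,0) = exp(-r*dt) * [p*0.068786 + (1-p)*1.298815] = 0.697186; exercise = 0.000000; V(0,0) = max -> 0.697186

Answer: Price = V(0,0) = 0.6972


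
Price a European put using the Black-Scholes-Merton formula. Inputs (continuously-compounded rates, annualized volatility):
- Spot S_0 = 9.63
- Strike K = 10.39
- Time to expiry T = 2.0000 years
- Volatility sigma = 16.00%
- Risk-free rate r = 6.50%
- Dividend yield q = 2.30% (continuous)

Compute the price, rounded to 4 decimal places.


d1 = (ln(S/K) + (r - q + 0.5*sigma^2) * T) / (sigma * sqrt(T)) = 0.14866664
d2 = d1 - sigma * sqrt(T) = -0.07760753
exp(-rT) = 0.87809543; exp(-qT) = 0.95504196
P = K * exp(-rT) * N(-d2) - S_0 * exp(-qT) * N(-d1)
N(-d1) = 0.44090834; N(-d2) = 0.53092987
P = 10.3900 * 0.87809543 * 0.53092987 - 9.6300 * 0.95504196 * 0.44090834 = 0.7888

Answer: Price = 0.7888


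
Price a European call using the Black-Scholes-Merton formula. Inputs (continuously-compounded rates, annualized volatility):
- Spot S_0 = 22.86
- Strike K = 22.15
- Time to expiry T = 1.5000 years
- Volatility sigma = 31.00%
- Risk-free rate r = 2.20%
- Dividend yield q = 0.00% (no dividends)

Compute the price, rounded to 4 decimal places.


Answer: Price = 4.0963

Derivation:
d1 = (ln(S/K) + (r - q + 0.5*sigma^2) * T) / (sigma * sqrt(T)) = 0.35985417
d2 = d1 - sigma * sqrt(T) = -0.01981674
exp(-rT) = 0.96753856; exp(-qT) = 1.00000000
C = S_0 * exp(-qT) * N(d1) - K * exp(-rT) * N(d2)
N(d1) = 0.64052191; N(d2) = 0.49209478
C = 22.8600 * 1.00000000 * 0.64052191 - 22.1500 * 0.96753856 * 0.49209478 = 4.0963


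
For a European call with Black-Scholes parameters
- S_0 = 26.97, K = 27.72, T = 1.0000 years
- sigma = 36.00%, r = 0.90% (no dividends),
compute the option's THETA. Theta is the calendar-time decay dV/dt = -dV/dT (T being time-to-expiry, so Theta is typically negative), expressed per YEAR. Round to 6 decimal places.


Answer: Theta = -2.021725

Derivation:
d1 = 0.1288082301; d2 = -0.2311917699
phi(d1) = 0.3956464327; exp(-qT) = 1.0000000000; exp(-rT) = 0.9910403788
Theta = -S*exp(-qT)*phi(d1)*sigma/(2*sqrt(T)) - r*K*exp(-rT)*N(d2) + q*S*exp(-qT)*N(d1)
N(d1) = 0.5512453034; N(d2) = 0.4085829117; sqrt(T) = 1.0000000000
Term 1 = -26.9700 * 1.0000000000 * 0.3956464327 * 0.3600 / (2 * 1.0000000000) = -1.9207051722
Term 2 = -0.0090 * 27.7200 * 0.9910403788 * 0.4085829117 = -0.1010199814
Term 3 = 0 (no dividend yield, q = 0)
Theta = -1.9207051722 + (-0.1010199814) + (0.0000000000) = -2.021725


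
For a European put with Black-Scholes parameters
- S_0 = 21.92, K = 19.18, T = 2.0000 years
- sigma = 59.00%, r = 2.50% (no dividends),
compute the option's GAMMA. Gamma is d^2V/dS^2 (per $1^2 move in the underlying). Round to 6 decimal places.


d1 = 0.6371528183; d2 = -0.1972331835
phi(d1) = 0.3256538114; exp(-qT) = 1.0000000000; exp(-rT) = 0.9512294245
Gamma = exp(-qT) * phi(d1) / (S * sigma * sqrt(T)) = 1.0000000000 * 0.3256538114 / (21.9200 * 0.5900 * 1.4142135624) = 0.017805

Answer: Gamma = 0.017805


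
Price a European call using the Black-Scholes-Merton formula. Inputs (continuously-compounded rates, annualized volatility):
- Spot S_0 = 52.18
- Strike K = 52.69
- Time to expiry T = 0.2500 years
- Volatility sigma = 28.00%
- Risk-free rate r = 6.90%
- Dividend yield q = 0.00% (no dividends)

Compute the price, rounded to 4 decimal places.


Answer: Price = 3.1008

Derivation:
d1 = (ln(S/K) + (r - q + 0.5*sigma^2) * T) / (sigma * sqrt(T)) = 0.12373997
d2 = d1 - sigma * sqrt(T) = -0.01626003
exp(-rT) = 0.98289793; exp(-qT) = 1.00000000
C = S_0 * exp(-qT) * N(d1) - K * exp(-rT) * N(d2)
N(d1) = 0.54923942; N(d2) = 0.49351347
C = 52.1800 * 1.00000000 * 0.54923942 - 52.6900 * 0.98289793 * 0.49351347 = 3.1008


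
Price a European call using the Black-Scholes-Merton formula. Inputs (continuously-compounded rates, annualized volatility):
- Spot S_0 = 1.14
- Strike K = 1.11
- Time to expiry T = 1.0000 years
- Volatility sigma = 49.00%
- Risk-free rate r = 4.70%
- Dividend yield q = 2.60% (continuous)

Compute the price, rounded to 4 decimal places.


d1 = (ln(S/K) + (r - q + 0.5*sigma^2) * T) / (sigma * sqrt(T)) = 0.34228214
d2 = d1 - sigma * sqrt(T) = -0.14771786
exp(-rT) = 0.95408740; exp(-qT) = 0.97433509
C = S_0 * exp(-qT) * N(d1) - K * exp(-rT) * N(d2)
N(d1) = 0.63393071; N(d2) = 0.44128272
C = 1.1400 * 0.97433509 * 0.63393071 - 1.1100 * 0.95408740 * 0.44128272 = 0.2368

Answer: Price = 0.2368


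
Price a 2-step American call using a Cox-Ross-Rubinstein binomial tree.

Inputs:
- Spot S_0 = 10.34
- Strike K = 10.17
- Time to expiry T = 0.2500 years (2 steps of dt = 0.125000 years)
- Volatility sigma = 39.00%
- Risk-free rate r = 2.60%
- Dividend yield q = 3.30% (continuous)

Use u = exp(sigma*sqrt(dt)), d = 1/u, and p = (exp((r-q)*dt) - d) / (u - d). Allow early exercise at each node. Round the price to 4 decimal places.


dt = T/N = 0.125000
u = exp(sigma*sqrt(dt)) = 1.147844; d = 1/u = 0.871198
p = (exp((r-q)*dt) - d) / (u - d) = 0.462422
Discount per step: exp(-r*dt) = 0.996755
Stock lattice S(k, i) with i counting down-moves:
  k=0: S(0,0) = 10.3400
  k=1: S(1,0) = 11.8687; S(1,1) = 9.0082
  k=2: S(2,0) = 13.6234; S(2,1) = 10.3400; S(2,2) = 7.8479
Terminal payoffs V(N, i) = max(S_T - K, 0):
  V(2,0) = 3.453436; V(2,1) = 0.170000; V(2,2) = 0.000000
Backward induction: V(k, i) = exp(-r*dt) * [p * V(k+1, i) + (1-p) * V(k+1, i+1)]; then take max(V_cont, immediate exercise) for American.
  V(1,0) = exp(-r*dt) * [p*3.453436 + (1-p)*0.170000] = 1.682853; exercise = 1.698712; V(1,0) = max -> 1.698712
  V(1,1) = exp(-r*dt) * [p*0.170000 + (1-p)*0.000000] = 0.078357; exercise = 0.000000; V(1,1) = max -> 0.078357
  V(0,0) = exp(-r*dt) * [p*1.698712 + (1-p)*0.078357] = 0.824958; exercise = 0.170000; V(0,0) = max -> 0.824958

Answer: Price = V(0,0) = 0.8250


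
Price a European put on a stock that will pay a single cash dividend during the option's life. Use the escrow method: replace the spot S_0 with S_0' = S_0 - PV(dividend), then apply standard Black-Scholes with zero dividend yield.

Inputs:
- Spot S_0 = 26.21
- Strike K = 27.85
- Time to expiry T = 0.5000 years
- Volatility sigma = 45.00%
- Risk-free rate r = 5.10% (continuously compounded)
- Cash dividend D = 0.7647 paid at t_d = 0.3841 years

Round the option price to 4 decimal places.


PV(D) = D * exp(-r * t_d) = 0.7647 * 0.98060152 = 0.74986598
S_0' = S_0 - PV(D) = 26.2100 - 0.74986598 = 25.46013402
d1 = (ln(S_0'/K) + (r + sigma^2/2)*T) / (sigma*sqrt(T)) = -0.04272216
d2 = d1 - sigma*sqrt(T) = -0.36092022
exp(-rT) = 0.97482238
N(-d1) = 0.51703849; N(-d2) = 0.64092045
P = K * exp(-rT) * N(-d2) - S_0' * N(-d1) = 27.8500 * 0.97482238 * 0.64092045 - 25.46013402 * 0.51703849 = 4.2364

Answer: Price = 4.2364


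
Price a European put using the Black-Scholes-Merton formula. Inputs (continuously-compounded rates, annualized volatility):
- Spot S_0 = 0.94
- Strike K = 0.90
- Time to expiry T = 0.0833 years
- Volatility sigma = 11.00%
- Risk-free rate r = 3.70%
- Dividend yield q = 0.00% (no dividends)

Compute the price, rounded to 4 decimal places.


d1 = (ln(S/K) + (r - q + 0.5*sigma^2) * T) / (sigma * sqrt(T)) = 1.48265420
d2 = d1 - sigma * sqrt(T) = 1.45090628
exp(-rT) = 0.99692264; exp(-qT) = 1.00000000
P = K * exp(-rT) * N(-d2) - S_0 * exp(-qT) * N(-d1)
N(-d1) = 0.06908315; N(-d2) = 0.07340298
P = 0.9000 * 0.99692264 * 0.07340298 - 0.9400 * 1.00000000 * 0.06908315 = 0.0009

Answer: Price = 0.0009


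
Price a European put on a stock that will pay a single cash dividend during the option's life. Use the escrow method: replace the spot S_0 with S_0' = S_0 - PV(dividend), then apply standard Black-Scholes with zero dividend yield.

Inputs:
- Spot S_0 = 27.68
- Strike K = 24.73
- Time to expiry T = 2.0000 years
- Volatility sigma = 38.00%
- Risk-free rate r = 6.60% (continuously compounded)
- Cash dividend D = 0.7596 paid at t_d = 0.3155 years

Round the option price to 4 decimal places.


PV(D) = D * exp(-r * t_d) = 0.7596 * 0.97939230 = 0.74394639
S_0' = S_0 - PV(D) = 27.6800 - 0.74394639 = 26.93605361
d1 = (ln(S_0'/K) + (r + sigma^2/2)*T) / (sigma*sqrt(T)) = 0.67333051
d2 = d1 - sigma*sqrt(T) = 0.13592935
exp(-rT) = 0.87634100
N(-d1) = 0.25036852; N(-d2) = 0.44593857
P = K * exp(-rT) * N(-d2) - S_0' * N(-d1) = 24.7300 * 0.87634100 * 0.44593857 - 26.93605361 * 0.25036852 = 2.9204

Answer: Price = 2.9204


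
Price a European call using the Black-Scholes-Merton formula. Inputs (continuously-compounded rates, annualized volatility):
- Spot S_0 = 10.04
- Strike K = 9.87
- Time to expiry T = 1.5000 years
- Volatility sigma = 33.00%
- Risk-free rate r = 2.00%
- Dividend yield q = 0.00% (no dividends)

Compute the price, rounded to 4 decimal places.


Answer: Price = 1.8123

Derivation:
d1 = (ln(S/K) + (r - q + 0.5*sigma^2) * T) / (sigma * sqrt(T)) = 0.31856297
d2 = d1 - sigma * sqrt(T) = -0.08560284
exp(-rT) = 0.97044553; exp(-qT) = 1.00000000
C = S_0 * exp(-qT) * N(d1) - K * exp(-rT) * N(d2)
N(d1) = 0.62497103; N(d2) = 0.46589107
C = 10.0400 * 1.00000000 * 0.62497103 - 9.8700 * 0.97044553 * 0.46589107 = 1.8123


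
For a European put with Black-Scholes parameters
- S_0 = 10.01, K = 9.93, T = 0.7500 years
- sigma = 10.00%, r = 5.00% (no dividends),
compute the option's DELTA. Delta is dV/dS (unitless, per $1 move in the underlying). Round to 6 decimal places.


d1 = 0.5689684743; d2 = 0.4823659339
phi(d1) = 0.3393235861; exp(-qT) = 1.0000000000; exp(-rT) = 0.9631944177
N(-d1) = 0.2846887673
Delta = -exp(-qT) * N(-d1) = -1.0000000000 * 0.2846887673 = -0.284689

Answer: Delta = -0.284689


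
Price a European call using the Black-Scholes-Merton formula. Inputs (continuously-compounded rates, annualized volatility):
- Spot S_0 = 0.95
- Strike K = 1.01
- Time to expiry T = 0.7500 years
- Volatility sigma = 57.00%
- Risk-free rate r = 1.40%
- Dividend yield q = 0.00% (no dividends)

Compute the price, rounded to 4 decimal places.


Answer: Price = 0.1663

Derivation:
d1 = (ln(S/K) + (r - q + 0.5*sigma^2) * T) / (sigma * sqrt(T)) = 0.14402129
d2 = d1 - sigma * sqrt(T) = -0.34961319
exp(-rT) = 0.98955493; exp(-qT) = 1.00000000
C = S_0 * exp(-qT) * N(d1) - K * exp(-rT) * N(d2)
N(d1) = 0.55725817; N(d2) = 0.36331451
C = 0.9500 * 1.00000000 * 0.55725817 - 1.0100 * 0.98955493 * 0.36331451 = 0.1663


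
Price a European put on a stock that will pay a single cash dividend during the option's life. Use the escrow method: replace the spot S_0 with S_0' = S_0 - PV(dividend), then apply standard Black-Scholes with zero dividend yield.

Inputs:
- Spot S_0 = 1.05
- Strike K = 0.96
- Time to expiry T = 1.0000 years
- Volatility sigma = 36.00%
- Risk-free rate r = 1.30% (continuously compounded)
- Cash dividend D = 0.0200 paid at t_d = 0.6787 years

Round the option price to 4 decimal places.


Answer: Price = 0.1037

Derivation:
PV(D) = D * exp(-r * t_d) = 0.0200 * 0.99121571 = 0.01982431
S_0' = S_0 - PV(D) = 1.0500 - 0.01982431 = 1.03017569
d1 = (ln(S_0'/K) + (r + sigma^2/2)*T) / (sigma*sqrt(T)) = 0.41208709
d2 = d1 - sigma*sqrt(T) = 0.05208709
exp(-rT) = 0.98708414
N(-d1) = 0.34013780; N(-d2) = 0.47922965
P = K * exp(-rT) * N(-d2) - S_0' * N(-d1) = 0.9600 * 0.98708414 * 0.47922965 - 1.03017569 * 0.34013780 = 0.1037


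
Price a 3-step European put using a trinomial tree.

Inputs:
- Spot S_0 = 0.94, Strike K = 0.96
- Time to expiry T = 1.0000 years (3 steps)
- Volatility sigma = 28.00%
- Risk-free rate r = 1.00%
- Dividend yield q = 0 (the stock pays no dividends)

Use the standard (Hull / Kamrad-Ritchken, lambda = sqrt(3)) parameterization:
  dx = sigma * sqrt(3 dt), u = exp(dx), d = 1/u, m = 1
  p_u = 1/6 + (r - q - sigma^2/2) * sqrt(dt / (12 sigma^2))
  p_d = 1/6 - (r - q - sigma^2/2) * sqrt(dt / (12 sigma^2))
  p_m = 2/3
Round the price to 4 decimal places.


dt = T/N = 0.333333; dx = sigma*sqrt(3*dt) = 0.280000
u = exp(dx) = 1.323130; d = 1/u = 0.755784
p_u = 0.149286, p_m = 0.666667, p_d = 0.184048
Discount per step: exp(-r*dt) = 0.996672
Stock lattice S(k, j) with j the centered position index:
  k=0: S(0,+0) = 0.9400
  k=1: S(1,-1) = 0.7104; S(1,+0) = 0.9400; S(1,+1) = 1.2437
  k=2: S(2,-2) = 0.5369; S(2,-1) = 0.7104; S(2,+0) = 0.9400; S(2,+1) = 1.2437; S(2,+2) = 1.6456
  k=3: S(3,-3) = 0.4058; S(3,-2) = 0.5369; S(3,-1) = 0.7104; S(3,+0) = 0.9400; S(3,+1) = 1.2437; S(3,+2) = 1.6456; S(3,+3) = 2.1774
Terminal payoffs V(N, j) = max(K - S_T, 0):
  V(3,-3) = 0.554192; V(3,-2) = 0.423063; V(3,-1) = 0.249563; V(3,+0) = 0.020000; V(3,+1) = 0.000000; V(3,+2) = 0.000000; V(3,+3) = 0.000000
Backward induction: V(k, j) = exp(-r*dt) * [p_u * V(k+1, j+1) + p_m * V(k+1, j) + p_d * V(k+1, j-1)]
  V(2,-2) = exp(-r*dt) * [p_u*0.249563 + p_m*0.423063 + p_d*0.554192] = 0.419894
  V(2,-1) = exp(-r*dt) * [p_u*0.020000 + p_m*0.249563 + p_d*0.423063] = 0.246402
  V(2,+0) = exp(-r*dt) * [p_u*0.000000 + p_m*0.020000 + p_d*0.249563] = 0.059068
  V(2,+1) = exp(-r*dt) * [p_u*0.000000 + p_m*0.000000 + p_d*0.020000] = 0.003669
  V(2,+2) = exp(-r*dt) * [p_u*0.000000 + p_m*0.000000 + p_d*0.000000] = 0.000000
  V(1,-1) = exp(-r*dt) * [p_u*0.059068 + p_m*0.246402 + p_d*0.419894] = 0.249534
  V(1,+0) = exp(-r*dt) * [p_u*0.003669 + p_m*0.059068 + p_d*0.246402] = 0.084992
  V(1,+1) = exp(-r*dt) * [p_u*0.000000 + p_m*0.003669 + p_d*0.059068] = 0.013273
  V(0,+0) = exp(-r*dt) * [p_u*0.013273 + p_m*0.084992 + p_d*0.249534] = 0.104221

Answer: Price = V(0,0) = 0.1042


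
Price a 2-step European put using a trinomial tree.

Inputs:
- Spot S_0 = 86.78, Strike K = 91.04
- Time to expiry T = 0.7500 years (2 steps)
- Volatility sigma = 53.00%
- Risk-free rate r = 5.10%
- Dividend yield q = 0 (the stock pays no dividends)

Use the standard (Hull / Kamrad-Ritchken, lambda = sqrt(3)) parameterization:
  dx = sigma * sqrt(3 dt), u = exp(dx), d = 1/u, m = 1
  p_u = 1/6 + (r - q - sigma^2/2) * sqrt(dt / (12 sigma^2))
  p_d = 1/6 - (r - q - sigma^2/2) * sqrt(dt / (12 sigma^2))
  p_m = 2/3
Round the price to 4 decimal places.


Answer: Price = V(0,0) = 14.8629

Derivation:
dt = T/N = 0.375000; dx = sigma*sqrt(3*dt) = 0.562150
u = exp(dx) = 1.754440; d = 1/u = 0.569982
p_u = 0.136831, p_m = 0.666667, p_d = 0.196502
Discount per step: exp(-r*dt) = 0.981057
Stock lattice S(k, j) with j the centered position index:
  k=0: S(0,+0) = 86.7800
  k=1: S(1,-1) = 49.4631; S(1,+0) = 86.7800; S(1,+1) = 152.2503
  k=2: S(2,-2) = 28.1931; S(2,-1) = 49.4631; S(2,+0) = 86.7800; S(2,+1) = 152.2503; S(2,+2) = 267.1141
Terminal payoffs V(N, j) = max(K - S_T, 0):
  V(2,-2) = 62.846924; V(2,-1) = 41.576932; V(2,+0) = 4.260000; V(2,+1) = 0.000000; V(2,+2) = 0.000000
Backward induction: V(k, j) = exp(-r*dt) * [p_u * V(k+1, j+1) + p_m * V(k+1, j) + p_d * V(k+1, j-1)]
  V(1,-1) = exp(-r*dt) * [p_u*4.260000 + p_m*41.576932 + p_d*62.846924] = 39.880345
  V(1,+0) = exp(-r*dt) * [p_u*0.000000 + p_m*4.260000 + p_d*41.576932] = 10.801382
  V(1,+1) = exp(-r*dt) * [p_u*0.000000 + p_m*0.000000 + p_d*4.260000] = 0.821241
  V(0,+0) = exp(-r*dt) * [p_u*0.821241 + p_m*10.801382 + p_d*39.880345] = 14.862869


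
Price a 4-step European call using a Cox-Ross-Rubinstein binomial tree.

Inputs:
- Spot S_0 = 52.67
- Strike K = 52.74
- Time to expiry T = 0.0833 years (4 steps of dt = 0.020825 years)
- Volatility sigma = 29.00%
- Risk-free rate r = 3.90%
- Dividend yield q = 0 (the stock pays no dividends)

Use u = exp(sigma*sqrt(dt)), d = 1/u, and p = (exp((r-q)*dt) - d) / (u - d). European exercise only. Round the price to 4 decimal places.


Answer: Price = V(0,0) = 1.7149

Derivation:
dt = T/N = 0.020825
u = exp(sigma*sqrt(dt)) = 1.042738; d = 1/u = 0.959014
p = (exp((r-q)*dt) - d) / (u - d) = 0.499244
Discount per step: exp(-r*dt) = 0.999188
Stock lattice S(k, i) with i counting down-moves:
  k=0: S(0,0) = 52.6700
  k=1: S(1,0) = 54.9210; S(1,1) = 50.5113
  k=2: S(2,0) = 57.2682; S(2,1) = 52.6700; S(2,2) = 48.4410
  k=3: S(3,0) = 59.7157; S(3,1) = 54.9210; S(3,2) = 50.5113; S(3,3) = 46.4556
  k=4: S(4,0) = 62.2678; S(4,1) = 57.2682; S(4,2) = 52.6700; S(4,3) = 48.4410; S(4,4) = 44.5516
Terminal payoffs V(N, i) = max(S_T - K, 0):
  V(4,0) = 9.527780; V(4,1) = 4.528176; V(4,2) = 0.000000; V(4,3) = 0.000000; V(4,4) = 0.000000
Backward induction: V(k, i) = exp(-r*dt) * [p * V(k+1, i) + (1-p) * V(k+1, i+1)].
  V(3,0) = exp(-r*dt) * [p*9.527780 + (1-p)*4.528176] = 7.018495
  V(3,1) = exp(-r*dt) * [p*4.528176 + (1-p)*0.000000] = 2.258828
  V(3,2) = exp(-r*dt) * [p*0.000000 + (1-p)*0.000000] = 0.000000
  V(3,3) = exp(-r*dt) * [p*0.000000 + (1-p)*0.000000] = 0.000000
  V(2,0) = exp(-r*dt) * [p*7.018495 + (1-p)*2.258828] = 4.631299
  V(2,1) = exp(-r*dt) * [p*2.258828 + (1-p)*0.000000] = 1.126790
  V(2,2) = exp(-r*dt) * [p*0.000000 + (1-p)*0.000000] = 0.000000
  V(1,0) = exp(-r*dt) * [p*4.631299 + (1-p)*1.126790] = 2.874059
  V(1,1) = exp(-r*dt) * [p*1.126790 + (1-p)*0.000000] = 0.562086
  V(0,0) = exp(-r*dt) * [p*2.874059 + (1-p)*0.562086] = 1.714931


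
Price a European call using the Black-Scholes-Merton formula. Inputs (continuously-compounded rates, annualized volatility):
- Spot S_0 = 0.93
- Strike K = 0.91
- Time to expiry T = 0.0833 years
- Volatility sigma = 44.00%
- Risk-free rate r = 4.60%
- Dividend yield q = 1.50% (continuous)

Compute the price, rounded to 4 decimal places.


d1 = (ln(S/K) + (r - q + 0.5*sigma^2) * T) / (sigma * sqrt(T)) = 0.25502248
d2 = d1 - sigma * sqrt(T) = 0.12803083
exp(-rT) = 0.99617553; exp(-qT) = 0.99875128
C = S_0 * exp(-qT) * N(d1) - K * exp(-rT) * N(d2)
N(d1) = 0.60064713; N(d2) = 0.55093771
C = 0.9300 * 0.99875128 * 0.60064713 - 0.9100 * 0.99617553 * 0.55093771 = 0.0585

Answer: Price = 0.0585


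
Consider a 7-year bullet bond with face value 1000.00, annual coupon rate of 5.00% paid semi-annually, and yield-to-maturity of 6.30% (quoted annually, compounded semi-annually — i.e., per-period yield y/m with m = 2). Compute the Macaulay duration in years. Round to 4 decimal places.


Coupon per period c = face * coupon_rate / m = 25.000000
Periods per year m = 2; per-period yield y/m = 0.031500
Number of cashflows N = 14
Cashflows (t years, CF_t, discount factor 1/(1+y/m)^(m*t), PV):
  t = 0.5000: CF_t = 25.000000, DF = 0.969462, PV = 24.236549
  t = 1.0000: CF_t = 25.000000, DF = 0.939856, PV = 23.496412
  t = 1.5000: CF_t = 25.000000, DF = 0.911155, PV = 22.778877
  t = 2.0000: CF_t = 25.000000, DF = 0.883330, PV = 22.083255
  t = 2.5000: CF_t = 25.000000, DF = 0.856355, PV = 21.408875
  t = 3.0000: CF_t = 25.000000, DF = 0.830204, PV = 20.755090
  t = 3.5000: CF_t = 25.000000, DF = 0.804851, PV = 20.121270
  t = 4.0000: CF_t = 25.000000, DF = 0.780272, PV = 19.506805
  t = 4.5000: CF_t = 25.000000, DF = 0.756444, PV = 18.911106
  t = 5.0000: CF_t = 25.000000, DF = 0.733344, PV = 18.333597
  t = 5.5000: CF_t = 25.000000, DF = 0.710949, PV = 17.773725
  t = 6.0000: CF_t = 25.000000, DF = 0.689238, PV = 17.230950
  t = 6.5000: CF_t = 25.000000, DF = 0.668190, PV = 16.704750
  t = 7.0000: CF_t = 1025.000000, DF = 0.647785, PV = 663.979411
Price P = sum_t PV_t = 927.320671
Macaulay numerator sum_t t * PV_t:
  t * PV_t at t = 0.5000: 12.118274
  t * PV_t at t = 1.0000: 23.496412
  t * PV_t at t = 1.5000: 34.168316
  t * PV_t at t = 2.0000: 44.166509
  t * PV_t at t = 2.5000: 53.522188
  t * PV_t at t = 3.0000: 62.265269
  t * PV_t at t = 3.5000: 70.424444
  t * PV_t at t = 4.0000: 78.027221
  t * PV_t at t = 4.5000: 85.099975
  t * PV_t at t = 5.0000: 91.667986
  t * PV_t at t = 5.5000: 97.755487
  t * PV_t at t = 6.0000: 103.385700
  t * PV_t at t = 6.5000: 108.580877
  t * PV_t at t = 7.0000: 4647.855880
Macaulay duration D = (sum_t t * PV_t) / P = 5512.534538 / 927.320671 = 5.944583

Answer: Macaulay duration = 5.9446 years


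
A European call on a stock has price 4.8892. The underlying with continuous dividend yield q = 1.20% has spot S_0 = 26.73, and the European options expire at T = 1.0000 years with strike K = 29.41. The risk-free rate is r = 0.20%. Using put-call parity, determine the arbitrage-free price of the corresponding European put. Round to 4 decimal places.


Answer: Put price = 7.8293

Derivation:
Put-call parity: C - P = S_0 * exp(-qT) - K * exp(-rT).
S_0 * exp(-qT) = 26.7300 * 0.98807171 = 26.41115688
K * exp(-rT) = 29.4100 * 0.99800200 = 29.35123878
P = C - S*exp(-qT) + K*exp(-rT)
P = 4.8892 - 26.41115688 + 29.35123878 = 7.8293


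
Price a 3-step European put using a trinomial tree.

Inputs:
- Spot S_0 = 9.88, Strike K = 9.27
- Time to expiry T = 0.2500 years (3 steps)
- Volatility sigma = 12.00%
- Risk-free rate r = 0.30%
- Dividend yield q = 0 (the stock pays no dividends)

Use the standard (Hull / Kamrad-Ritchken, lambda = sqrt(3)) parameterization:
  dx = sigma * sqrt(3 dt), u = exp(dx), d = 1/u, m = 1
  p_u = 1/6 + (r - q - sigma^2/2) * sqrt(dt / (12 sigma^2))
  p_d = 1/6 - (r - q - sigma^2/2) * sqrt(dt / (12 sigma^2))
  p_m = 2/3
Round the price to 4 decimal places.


Answer: Price = V(0,0) = 0.0341

Derivation:
dt = T/N = 0.083333; dx = sigma*sqrt(3*dt) = 0.060000
u = exp(dx) = 1.061837; d = 1/u = 0.941765
p_u = 0.163750, p_m = 0.666667, p_d = 0.169583
Discount per step: exp(-r*dt) = 0.999750
Stock lattice S(k, j) with j the centered position index:
  k=0: S(0,+0) = 9.8800
  k=1: S(1,-1) = 9.3046; S(1,+0) = 9.8800; S(1,+1) = 10.4909
  k=2: S(2,-2) = 8.7628; S(2,-1) = 9.3046; S(2,+0) = 9.8800; S(2,+1) = 10.4909; S(2,+2) = 11.1397
  k=3: S(3,-3) = 8.2525; S(3,-2) = 8.7628; S(3,-1) = 9.3046; S(3,+0) = 9.8800; S(3,+1) = 10.4909; S(3,+2) = 11.1397; S(3,+3) = 11.8285
Terminal payoffs V(N, j) = max(K - S_T, 0):
  V(3,-3) = 1.017530; V(3,-2) = 0.507226; V(3,-1) = 0.000000; V(3,+0) = 0.000000; V(3,+1) = 0.000000; V(3,+2) = 0.000000; V(3,+3) = 0.000000
Backward induction: V(k, j) = exp(-r*dt) * [p_u * V(k+1, j+1) + p_m * V(k+1, j) + p_d * V(k+1, j-1)]
  V(2,-2) = exp(-r*dt) * [p_u*0.000000 + p_m*0.507226 + p_d*1.017530] = 0.510579
  V(2,-1) = exp(-r*dt) * [p_u*0.000000 + p_m*0.000000 + p_d*0.507226] = 0.085996
  V(2,+0) = exp(-r*dt) * [p_u*0.000000 + p_m*0.000000 + p_d*0.000000] = 0.000000
  V(2,+1) = exp(-r*dt) * [p_u*0.000000 + p_m*0.000000 + p_d*0.000000] = 0.000000
  V(2,+2) = exp(-r*dt) * [p_u*0.000000 + p_m*0.000000 + p_d*0.000000] = 0.000000
  V(1,-1) = exp(-r*dt) * [p_u*0.000000 + p_m*0.085996 + p_d*0.510579] = 0.143880
  V(1,+0) = exp(-r*dt) * [p_u*0.000000 + p_m*0.000000 + p_d*0.085996] = 0.014580
  V(1,+1) = exp(-r*dt) * [p_u*0.000000 + p_m*0.000000 + p_d*0.000000] = 0.000000
  V(0,+0) = exp(-r*dt) * [p_u*0.000000 + p_m*0.014580 + p_d*0.143880] = 0.034111


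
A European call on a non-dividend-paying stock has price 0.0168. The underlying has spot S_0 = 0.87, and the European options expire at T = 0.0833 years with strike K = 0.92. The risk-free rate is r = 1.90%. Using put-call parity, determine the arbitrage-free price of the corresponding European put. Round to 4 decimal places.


Answer: Put price = 0.0653

Derivation:
Put-call parity: C - P = S_0 * exp(-qT) - K * exp(-rT).
S_0 * exp(-qT) = 0.8700 * 1.00000000 = 0.87000000
K * exp(-rT) = 0.9200 * 0.99841855 = 0.91854507
P = C - S*exp(-qT) + K*exp(-rT)
P = 0.0168 - 0.87000000 + 0.91854507 = 0.0653


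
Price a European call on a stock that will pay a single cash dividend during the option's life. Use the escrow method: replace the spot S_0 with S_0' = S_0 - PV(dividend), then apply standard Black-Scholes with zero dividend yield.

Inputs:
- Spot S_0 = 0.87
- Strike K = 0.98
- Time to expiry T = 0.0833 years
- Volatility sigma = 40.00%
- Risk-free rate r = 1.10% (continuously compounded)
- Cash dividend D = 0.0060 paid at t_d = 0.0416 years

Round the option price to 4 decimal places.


PV(D) = D * exp(-r * t_d) = 0.0060 * 0.99954250 = 0.00599726
S_0' = S_0 - PV(D) = 0.8700 - 0.00599726 = 0.86400274
d1 = (ln(S_0'/K) + (r + sigma^2/2)*T) / (sigma*sqrt(T)) = -1.02554739
d2 = d1 - sigma*sqrt(T) = -1.14099435
exp(-rT) = 0.99908412
N(d1) = 0.15255249; N(d2) = 0.12693614
C = S_0' * N(d1) - K * exp(-rT) * N(d2) = 0.86400274 * 0.15255249 - 0.9800 * 0.99908412 * 0.12693614 = 0.0075

Answer: Price = 0.0075


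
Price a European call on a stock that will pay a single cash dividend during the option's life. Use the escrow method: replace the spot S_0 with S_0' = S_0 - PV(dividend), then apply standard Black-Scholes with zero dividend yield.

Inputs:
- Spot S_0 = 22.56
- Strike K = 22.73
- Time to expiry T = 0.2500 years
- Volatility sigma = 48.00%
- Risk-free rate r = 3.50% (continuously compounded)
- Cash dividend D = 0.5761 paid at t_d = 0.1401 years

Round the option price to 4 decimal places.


PV(D) = D * exp(-r * t_d) = 0.5761 * 0.99510850 = 0.57328201
S_0' = S_0 - PV(D) = 22.5600 - 0.57328201 = 21.98671799
d1 = (ln(S_0'/K) + (r + sigma^2/2)*T) / (sigma*sqrt(T)) = 0.01792877
d2 = d1 - sigma*sqrt(T) = -0.22207123
exp(-rT) = 0.99128817
N(d1) = 0.50715216; N(d2) = 0.41212922
C = S_0' * N(d1) - K * exp(-rT) * N(d2) = 21.98671799 * 0.50715216 - 22.7300 * 0.99128817 * 0.41212922 = 1.8645

Answer: Price = 1.8645


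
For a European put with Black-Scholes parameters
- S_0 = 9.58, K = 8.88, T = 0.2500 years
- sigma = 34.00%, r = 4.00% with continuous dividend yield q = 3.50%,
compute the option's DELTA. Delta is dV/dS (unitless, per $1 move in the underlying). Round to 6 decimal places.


Answer: Delta = -0.292483

Derivation:
d1 = 0.5386825587; d2 = 0.3686825587
phi(d1) = 0.3450630991; exp(-qT) = 0.9912881698; exp(-rT) = 0.9900498337
N(-d1) = 0.2950529552
Delta = -exp(-qT) * N(-d1) = -0.9912881698 * 0.2950529552 = -0.292483


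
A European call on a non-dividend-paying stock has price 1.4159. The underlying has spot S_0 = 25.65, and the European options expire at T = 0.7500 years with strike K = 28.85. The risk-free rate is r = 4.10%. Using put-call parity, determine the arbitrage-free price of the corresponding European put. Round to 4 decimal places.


Put-call parity: C - P = S_0 * exp(-qT) - K * exp(-rT).
S_0 * exp(-qT) = 25.6500 * 1.00000000 = 25.65000000
K * exp(-rT) = 28.8500 * 0.96971797 = 27.97636350
P = C - S*exp(-qT) + K*exp(-rT)
P = 1.4159 - 25.65000000 + 27.97636350 = 3.7423

Answer: Put price = 3.7423


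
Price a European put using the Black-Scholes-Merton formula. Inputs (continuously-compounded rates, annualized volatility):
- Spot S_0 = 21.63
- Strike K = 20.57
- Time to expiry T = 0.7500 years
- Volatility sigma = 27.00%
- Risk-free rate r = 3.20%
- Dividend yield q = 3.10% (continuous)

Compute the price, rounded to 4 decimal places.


Answer: Price = 1.4378

Derivation:
d1 = (ln(S/K) + (r - q + 0.5*sigma^2) * T) / (sigma * sqrt(T)) = 0.33501299
d2 = d1 - sigma * sqrt(T) = 0.10118614
exp(-rT) = 0.97628571; exp(-qT) = 0.97701820
P = K * exp(-rT) * N(-d2) - S_0 * exp(-qT) * N(-d1)
N(-d1) = 0.36880764; N(-d2) = 0.45970135
P = 20.5700 * 0.97628571 * 0.45970135 - 21.6300 * 0.97701820 * 0.36880764 = 1.4378


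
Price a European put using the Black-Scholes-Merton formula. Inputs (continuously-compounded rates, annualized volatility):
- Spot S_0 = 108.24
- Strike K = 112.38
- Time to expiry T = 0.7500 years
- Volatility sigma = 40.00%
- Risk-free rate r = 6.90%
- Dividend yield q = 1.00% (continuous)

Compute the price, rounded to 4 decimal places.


d1 = (ln(S/K) + (r - q + 0.5*sigma^2) * T) / (sigma * sqrt(T)) = 0.19258961
d2 = d1 - sigma * sqrt(T) = -0.15382055
exp(-rT) = 0.94956623; exp(-qT) = 0.99252805
P = K * exp(-rT) * N(-d2) - S_0 * exp(-qT) * N(-d1)
N(-d1) = 0.42364019; N(-d2) = 0.56112439
P = 112.3800 * 0.94956623 * 0.56112439 - 108.2400 * 0.99252805 * 0.42364019 = 14.3667

Answer: Price = 14.3667


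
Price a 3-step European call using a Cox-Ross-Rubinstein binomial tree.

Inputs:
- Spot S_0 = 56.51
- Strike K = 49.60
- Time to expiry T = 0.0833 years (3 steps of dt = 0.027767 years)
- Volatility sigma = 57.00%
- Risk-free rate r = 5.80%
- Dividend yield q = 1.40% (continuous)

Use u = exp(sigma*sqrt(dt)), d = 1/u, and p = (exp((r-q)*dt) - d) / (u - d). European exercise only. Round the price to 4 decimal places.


Answer: Price = V(0,0) = 8.0615

Derivation:
dt = T/N = 0.027767
u = exp(sigma*sqrt(dt)) = 1.099638; d = 1/u = 0.909390
p = (exp((r-q)*dt) - d) / (u - d) = 0.482698
Discount per step: exp(-r*dt) = 0.998391
Stock lattice S(k, i) with i counting down-moves:
  k=0: S(0,0) = 56.5100
  k=1: S(1,0) = 62.1405; S(1,1) = 51.3896
  k=2: S(2,0) = 68.3321; S(2,1) = 56.5100; S(2,2) = 46.7332
  k=3: S(3,0) = 75.1406; S(3,1) = 62.1405; S(3,2) = 51.3896; S(3,3) = 42.4987
Terminal payoffs V(N, i) = max(S_T - K, 0):
  V(3,0) = 25.540569; V(3,1) = 12.540541; V(3,2) = 1.789641; V(3,3) = 0.000000
Backward induction: V(k, i) = exp(-r*dt) * [p * V(k+1, i) + (1-p) * V(k+1, i+1)].
  V(2,0) = exp(-r*dt) * [p*25.540569 + (1-p)*12.540541] = 18.785355
  V(2,1) = exp(-r*dt) * [p*12.540541 + (1-p)*1.789641] = 6.967852
  V(2,2) = exp(-r*dt) * [p*1.789641 + (1-p)*0.000000] = 0.862467
  V(1,0) = exp(-r*dt) * [p*18.785355 + (1-p)*6.967852] = 12.651749
  V(1,1) = exp(-r*dt) * [p*6.967852 + (1-p)*0.862467] = 3.803396
  V(0,0) = exp(-r*dt) * [p*12.651749 + (1-p)*3.803396] = 8.061488


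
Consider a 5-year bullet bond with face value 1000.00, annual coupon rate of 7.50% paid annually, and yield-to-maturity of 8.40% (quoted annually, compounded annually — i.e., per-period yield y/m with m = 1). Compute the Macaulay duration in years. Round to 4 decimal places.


Answer: Macaulay duration = 4.3361 years

Derivation:
Coupon per period c = face * coupon_rate / m = 75.000000
Periods per year m = 1; per-period yield y/m = 0.084000
Number of cashflows N = 5
Cashflows (t years, CF_t, discount factor 1/(1+y/m)^(m*t), PV):
  t = 1.0000: CF_t = 75.000000, DF = 0.922509, PV = 69.188192
  t = 2.0000: CF_t = 75.000000, DF = 0.851023, PV = 63.826745
  t = 3.0000: CF_t = 75.000000, DF = 0.785077, PV = 58.880761
  t = 4.0000: CF_t = 75.000000, DF = 0.724241, PV = 54.318046
  t = 5.0000: CF_t = 1075.000000, DF = 0.668119, PV = 718.227539
Price P = sum_t PV_t = 964.441283
Macaulay numerator sum_t t * PV_t:
  t * PV_t at t = 1.0000: 69.188192
  t * PV_t at t = 2.0000: 127.653491
  t * PV_t at t = 3.0000: 176.642284
  t * PV_t at t = 4.0000: 217.272182
  t * PV_t at t = 5.0000: 3591.137695
Macaulay duration D = (sum_t t * PV_t) / P = 4181.893843 / 964.441283 = 4.336079


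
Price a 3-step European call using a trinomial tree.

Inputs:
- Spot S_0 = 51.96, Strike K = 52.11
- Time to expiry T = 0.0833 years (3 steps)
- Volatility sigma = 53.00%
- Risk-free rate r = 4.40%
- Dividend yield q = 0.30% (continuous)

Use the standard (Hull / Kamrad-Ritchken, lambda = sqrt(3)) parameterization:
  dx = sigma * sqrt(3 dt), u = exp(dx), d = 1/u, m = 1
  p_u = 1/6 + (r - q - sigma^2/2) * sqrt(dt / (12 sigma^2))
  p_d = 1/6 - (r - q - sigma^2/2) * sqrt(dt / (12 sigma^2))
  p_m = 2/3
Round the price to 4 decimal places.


dt = T/N = 0.027767; dx = sigma*sqrt(3*dt) = 0.152967
u = exp(dx) = 1.165287; d = 1/u = 0.858158
p_u = 0.157641, p_m = 0.666667, p_d = 0.175693
Discount per step: exp(-r*dt) = 0.998779
Stock lattice S(k, j) with j the centered position index:
  k=0: S(0,+0) = 51.9600
  k=1: S(1,-1) = 44.5899; S(1,+0) = 51.9600; S(1,+1) = 60.5483
  k=2: S(2,-2) = 38.2652; S(2,-1) = 44.5899; S(2,+0) = 51.9600; S(2,+1) = 60.5483; S(2,+2) = 70.5561
  k=3: S(3,-3) = 32.8375; S(3,-2) = 38.2652; S(3,-1) = 44.5899; S(3,+0) = 51.9600; S(3,+1) = 60.5483; S(3,+2) = 70.5561; S(3,+3) = 82.2181
Terminal payoffs V(N, j) = max(S_T - K, 0):
  V(3,-3) = 0.000000; V(3,-2) = 0.000000; V(3,-1) = 0.000000; V(3,+0) = 0.000000; V(3,+1) = 8.438301; V(3,+2) = 18.446135; V(3,+3) = 30.108131
Backward induction: V(k, j) = exp(-r*dt) * [p_u * V(k+1, j+1) + p_m * V(k+1, j) + p_d * V(k+1, j-1)]
  V(2,-2) = exp(-r*dt) * [p_u*0.000000 + p_m*0.000000 + p_d*0.000000] = 0.000000
  V(2,-1) = exp(-r*dt) * [p_u*0.000000 + p_m*0.000000 + p_d*0.000000] = 0.000000
  V(2,+0) = exp(-r*dt) * [p_u*8.438301 + p_m*0.000000 + p_d*0.000000] = 1.328594
  V(2,+1) = exp(-r*dt) * [p_u*18.446135 + p_m*8.438301 + p_d*0.000000] = 8.522974
  V(2,+2) = exp(-r*dt) * [p_u*30.108131 + p_m*18.446135 + p_d*8.438301] = 18.503614
  V(1,-1) = exp(-r*dt) * [p_u*1.328594 + p_m*0.000000 + p_d*0.000000] = 0.209185
  V(1,+0) = exp(-r*dt) * [p_u*8.522974 + p_m*1.328594 + p_d*0.000000] = 2.226574
  V(1,+1) = exp(-r*dt) * [p_u*18.503614 + p_m*8.522974 + p_d*1.328594] = 8.821543
  V(0,+0) = exp(-r*dt) * [p_u*8.821543 + p_m*2.226574 + p_d*0.209185] = 2.908213

Answer: Price = V(0,0) = 2.9082
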